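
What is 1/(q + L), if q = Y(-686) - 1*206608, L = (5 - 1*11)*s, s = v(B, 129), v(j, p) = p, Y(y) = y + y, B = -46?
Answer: -1/208754 ≈ -4.7903e-6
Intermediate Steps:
Y(y) = 2*y
s = 129
L = -774 (L = (5 - 1*11)*129 = (5 - 11)*129 = -6*129 = -774)
q = -207980 (q = 2*(-686) - 1*206608 = -1372 - 206608 = -207980)
1/(q + L) = 1/(-207980 - 774) = 1/(-208754) = -1/208754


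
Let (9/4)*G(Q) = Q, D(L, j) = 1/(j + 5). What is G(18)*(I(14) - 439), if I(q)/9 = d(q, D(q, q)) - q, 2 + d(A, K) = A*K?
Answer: -87608/19 ≈ -4610.9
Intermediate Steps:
D(L, j) = 1/(5 + j)
G(Q) = 4*Q/9
d(A, K) = -2 + A*K
I(q) = -18 - 9*q + 9*q/(5 + q) (I(q) = 9*((-2 + q/(5 + q)) - q) = 9*(-2 - q + q/(5 + q)) = -18 - 9*q + 9*q/(5 + q))
G(18)*(I(14) - 439) = ((4/9)*18)*(9*(-10 - 1*14² - 6*14)/(5 + 14) - 439) = 8*(9*(-10 - 1*196 - 84)/19 - 439) = 8*(9*(1/19)*(-10 - 196 - 84) - 439) = 8*(9*(1/19)*(-290) - 439) = 8*(-2610/19 - 439) = 8*(-10951/19) = -87608/19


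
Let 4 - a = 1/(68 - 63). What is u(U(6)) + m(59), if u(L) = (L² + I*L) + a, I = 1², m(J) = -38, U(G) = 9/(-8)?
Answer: -10899/320 ≈ -34.059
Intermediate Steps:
U(G) = -9/8 (U(G) = 9*(-⅛) = -9/8)
I = 1
a = 19/5 (a = 4 - 1/(68 - 63) = 4 - 1/5 = 4 - 1*⅕ = 4 - ⅕ = 19/5 ≈ 3.8000)
u(L) = 19/5 + L + L² (u(L) = (L² + 1*L) + 19/5 = (L² + L) + 19/5 = (L + L²) + 19/5 = 19/5 + L + L²)
u(U(6)) + m(59) = (19/5 - 9/8 + (-9/8)²) - 38 = (19/5 - 9/8 + 81/64) - 38 = 1261/320 - 38 = -10899/320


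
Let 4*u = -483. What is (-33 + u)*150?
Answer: -46125/2 ≈ -23063.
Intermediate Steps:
u = -483/4 (u = (¼)*(-483) = -483/4 ≈ -120.75)
(-33 + u)*150 = (-33 - 483/4)*150 = -615/4*150 = -46125/2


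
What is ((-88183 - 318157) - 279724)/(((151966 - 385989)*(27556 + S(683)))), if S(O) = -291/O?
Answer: 468581712/4404419808511 ≈ 0.00010639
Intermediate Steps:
((-88183 - 318157) - 279724)/(((151966 - 385989)*(27556 + S(683)))) = ((-88183 - 318157) - 279724)/(((151966 - 385989)*(27556 - 291/683))) = (-406340 - 279724)/((-234023*(27556 - 291*1/683))) = -686064*(-1/(234023*(27556 - 291/683))) = -686064/((-234023*18820457/683)) = -686064/(-4404419808511/683) = -686064*(-683/4404419808511) = 468581712/4404419808511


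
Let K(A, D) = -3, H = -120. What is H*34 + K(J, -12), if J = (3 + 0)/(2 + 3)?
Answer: -4083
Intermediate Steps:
J = ⅗ (J = 3/5 = 3*(⅕) = ⅗ ≈ 0.60000)
H*34 + K(J, -12) = -120*34 - 3 = -4080 - 3 = -4083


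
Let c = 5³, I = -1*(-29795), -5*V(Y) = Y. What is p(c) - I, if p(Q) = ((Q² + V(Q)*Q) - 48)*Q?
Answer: 1526705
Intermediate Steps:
V(Y) = -Y/5
I = 29795
c = 125
p(Q) = Q*(-48 + 4*Q²/5) (p(Q) = ((Q² + (-Q/5)*Q) - 48)*Q = ((Q² - Q²/5) - 48)*Q = (4*Q²/5 - 48)*Q = (-48 + 4*Q²/5)*Q = Q*(-48 + 4*Q²/5))
p(c) - I = (⅘)*125*(-60 + 125²) - 1*29795 = (⅘)*125*(-60 + 15625) - 29795 = (⅘)*125*15565 - 29795 = 1556500 - 29795 = 1526705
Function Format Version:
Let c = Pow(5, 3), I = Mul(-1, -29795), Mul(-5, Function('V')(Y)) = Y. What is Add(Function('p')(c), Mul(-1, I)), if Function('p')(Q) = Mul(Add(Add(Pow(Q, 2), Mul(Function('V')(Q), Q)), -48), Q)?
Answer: 1526705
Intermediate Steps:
Function('V')(Y) = Mul(Rational(-1, 5), Y)
I = 29795
c = 125
Function('p')(Q) = Mul(Q, Add(-48, Mul(Rational(4, 5), Pow(Q, 2)))) (Function('p')(Q) = Mul(Add(Add(Pow(Q, 2), Mul(Mul(Rational(-1, 5), Q), Q)), -48), Q) = Mul(Add(Add(Pow(Q, 2), Mul(Rational(-1, 5), Pow(Q, 2))), -48), Q) = Mul(Add(Mul(Rational(4, 5), Pow(Q, 2)), -48), Q) = Mul(Add(-48, Mul(Rational(4, 5), Pow(Q, 2))), Q) = Mul(Q, Add(-48, Mul(Rational(4, 5), Pow(Q, 2)))))
Add(Function('p')(c), Mul(-1, I)) = Add(Mul(Rational(4, 5), 125, Add(-60, Pow(125, 2))), Mul(-1, 29795)) = Add(Mul(Rational(4, 5), 125, Add(-60, 15625)), -29795) = Add(Mul(Rational(4, 5), 125, 15565), -29795) = Add(1556500, -29795) = 1526705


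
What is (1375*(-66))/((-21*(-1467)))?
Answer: -30250/10269 ≈ -2.9458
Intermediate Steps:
(1375*(-66))/((-21*(-1467))) = -90750/30807 = -90750*1/30807 = -30250/10269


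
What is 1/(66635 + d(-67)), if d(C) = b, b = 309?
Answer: 1/66944 ≈ 1.4938e-5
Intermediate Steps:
d(C) = 309
1/(66635 + d(-67)) = 1/(66635 + 309) = 1/66944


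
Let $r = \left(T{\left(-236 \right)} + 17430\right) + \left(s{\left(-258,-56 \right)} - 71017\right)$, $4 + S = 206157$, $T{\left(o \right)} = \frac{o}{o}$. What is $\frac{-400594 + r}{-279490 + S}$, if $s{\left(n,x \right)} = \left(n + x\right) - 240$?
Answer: $\frac{454734}{73337} \approx 6.2006$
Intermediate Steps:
$s{\left(n,x \right)} = -240 + n + x$
$T{\left(o \right)} = 1$
$S = 206153$ ($S = -4 + 206157 = 206153$)
$r = -54140$ ($r = \left(1 + 17430\right) - 71571 = 17431 - 71571 = -54140$)
$\frac{-400594 + r}{-279490 + S} = \frac{-400594 - 54140}{-279490 + 206153} = - \frac{454734}{-73337} = \left(-454734\right) \left(- \frac{1}{73337}\right) = \frac{454734}{73337}$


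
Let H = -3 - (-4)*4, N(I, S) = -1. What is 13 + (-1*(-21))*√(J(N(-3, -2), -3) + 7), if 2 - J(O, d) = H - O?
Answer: 13 + 21*I*√5 ≈ 13.0 + 46.957*I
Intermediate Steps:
H = 13 (H = -3 - 4*(-4) = -3 + 16 = 13)
J(O, d) = -11 + O (J(O, d) = 2 - (13 - O) = 2 + (-13 + O) = -11 + O)
13 + (-1*(-21))*√(J(N(-3, -2), -3) + 7) = 13 + (-1*(-21))*√((-11 - 1) + 7) = 13 + 21*√(-12 + 7) = 13 + 21*√(-5) = 13 + 21*(I*√5) = 13 + 21*I*√5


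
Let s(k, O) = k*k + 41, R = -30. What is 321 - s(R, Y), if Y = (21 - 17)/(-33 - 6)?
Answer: -620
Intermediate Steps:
Y = -4/39 (Y = 4/(-39) = 4*(-1/39) = -4/39 ≈ -0.10256)
s(k, O) = 41 + k**2 (s(k, O) = k**2 + 41 = 41 + k**2)
321 - s(R, Y) = 321 - (41 + (-30)**2) = 321 - (41 + 900) = 321 - 1*941 = 321 - 941 = -620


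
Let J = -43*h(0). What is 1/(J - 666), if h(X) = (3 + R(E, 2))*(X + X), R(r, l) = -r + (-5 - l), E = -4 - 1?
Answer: -1/666 ≈ -0.0015015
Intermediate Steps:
E = -5
R(r, l) = -5 - l - r
h(X) = 2*X (h(X) = (3 + (-5 - 1*2 - 1*(-5)))*(X + X) = (3 + (-5 - 2 + 5))*(2*X) = (3 - 2)*(2*X) = 1*(2*X) = 2*X)
J = 0 (J = -86*0 = -43*0 = 0)
1/(J - 666) = 1/(0 - 666) = 1/(-666) = -1/666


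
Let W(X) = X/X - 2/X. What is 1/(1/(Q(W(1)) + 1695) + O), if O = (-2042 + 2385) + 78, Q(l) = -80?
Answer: 1615/679916 ≈ 0.0023753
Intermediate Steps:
W(X) = 1 - 2/X
O = 421 (O = 343 + 78 = 421)
1/(1/(Q(W(1)) + 1695) + O) = 1/(1/(-80 + 1695) + 421) = 1/(1/1615 + 421) = 1/(679916/1615) = 1615/679916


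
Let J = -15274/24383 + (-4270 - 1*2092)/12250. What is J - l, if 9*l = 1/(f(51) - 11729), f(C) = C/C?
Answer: -18061441615421/15763755798000 ≈ -1.1458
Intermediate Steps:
J = -171115573/149345875 (J = -15274*1/24383 + (-4270 - 2092)*(1/12250) = -15274/24383 - 6362*1/12250 = -15274/24383 - 3181/6125 = -171115573/149345875 ≈ -1.1458)
f(C) = 1
l = -1/105552 (l = 1/(9*(1 - 11729)) = (⅑)/(-11728) = (⅑)*(-1/11728) = -1/105552 ≈ -9.4740e-6)
J - l = -171115573/149345875 - 1*(-1/105552) = -171115573/149345875 + 1/105552 = -18061441615421/15763755798000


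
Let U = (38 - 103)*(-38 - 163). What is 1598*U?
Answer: 20877870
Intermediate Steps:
U = 13065 (U = -65*(-201) = 13065)
1598*U = 1598*13065 = 20877870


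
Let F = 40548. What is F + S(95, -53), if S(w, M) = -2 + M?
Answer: 40493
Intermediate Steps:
F + S(95, -53) = 40548 + (-2 - 53) = 40548 - 55 = 40493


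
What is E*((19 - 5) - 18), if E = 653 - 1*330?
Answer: -1292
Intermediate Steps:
E = 323 (E = 653 - 330 = 323)
E*((19 - 5) - 18) = 323*((19 - 5) - 18) = 323*(14 - 18) = 323*(-4) = -1292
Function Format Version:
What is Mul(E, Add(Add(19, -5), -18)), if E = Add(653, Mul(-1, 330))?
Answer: -1292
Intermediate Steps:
E = 323 (E = Add(653, -330) = 323)
Mul(E, Add(Add(19, -5), -18)) = Mul(323, Add(Add(19, -5), -18)) = Mul(323, Add(14, -18)) = Mul(323, -4) = -1292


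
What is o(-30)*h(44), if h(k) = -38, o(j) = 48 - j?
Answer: -2964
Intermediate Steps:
o(-30)*h(44) = (48 - 1*(-30))*(-38) = (48 + 30)*(-38) = 78*(-38) = -2964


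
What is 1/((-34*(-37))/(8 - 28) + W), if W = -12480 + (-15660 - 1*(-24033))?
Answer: -10/41699 ≈ -0.00023981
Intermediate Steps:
W = -4107 (W = -12480 + (-15660 + 24033) = -12480 + 8373 = -4107)
1/((-34*(-37))/(8 - 28) + W) = 1/((-34*(-37))/(8 - 28) - 4107) = 1/(1258/(-20) - 4107) = 1/(1258*(-1/20) - 4107) = 1/(-629/10 - 4107) = 1/(-41699/10) = -10/41699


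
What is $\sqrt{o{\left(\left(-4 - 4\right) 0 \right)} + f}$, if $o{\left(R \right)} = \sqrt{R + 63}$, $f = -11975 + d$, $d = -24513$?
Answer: $\sqrt{-36488 + 3 \sqrt{7}} \approx 191.0 i$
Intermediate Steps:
$f = -36488$ ($f = -11975 - 24513 = -36488$)
$o{\left(R \right)} = \sqrt{63 + R}$
$\sqrt{o{\left(\left(-4 - 4\right) 0 \right)} + f} = \sqrt{\sqrt{63 + \left(-4 - 4\right) 0} - 36488} = \sqrt{\sqrt{63 - 0} - 36488} = \sqrt{\sqrt{63 + 0} - 36488} = \sqrt{\sqrt{63} - 36488} = \sqrt{3 \sqrt{7} - 36488} = \sqrt{-36488 + 3 \sqrt{7}}$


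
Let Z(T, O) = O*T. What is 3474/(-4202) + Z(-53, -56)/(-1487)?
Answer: -8818687/3124187 ≈ -2.8227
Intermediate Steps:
3474/(-4202) + Z(-53, -56)/(-1487) = 3474/(-4202) - 56*(-53)/(-1487) = 3474*(-1/4202) + 2968*(-1/1487) = -1737/2101 - 2968/1487 = -8818687/3124187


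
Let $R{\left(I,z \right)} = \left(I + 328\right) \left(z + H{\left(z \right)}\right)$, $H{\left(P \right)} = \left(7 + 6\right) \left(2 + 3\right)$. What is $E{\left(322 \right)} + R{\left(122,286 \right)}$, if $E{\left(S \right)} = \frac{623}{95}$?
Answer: $\frac{15005873}{95} \approx 1.5796 \cdot 10^{5}$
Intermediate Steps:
$E{\left(S \right)} = \frac{623}{95}$ ($E{\left(S \right)} = 623 \cdot \frac{1}{95} = \frac{623}{95}$)
$H{\left(P \right)} = 65$ ($H{\left(P \right)} = 13 \cdot 5 = 65$)
$R{\left(I,z \right)} = \left(65 + z\right) \left(328 + I\right)$ ($R{\left(I,z \right)} = \left(I + 328\right) \left(z + 65\right) = \left(328 + I\right) \left(65 + z\right) = \left(65 + z\right) \left(328 + I\right)$)
$E{\left(322 \right)} + R{\left(122,286 \right)} = \frac{623}{95} + \left(21320 + 65 \cdot 122 + 328 \cdot 286 + 122 \cdot 286\right) = \frac{623}{95} + \left(21320 + 7930 + 93808 + 34892\right) = \frac{623}{95} + 157950 = \frac{15005873}{95}$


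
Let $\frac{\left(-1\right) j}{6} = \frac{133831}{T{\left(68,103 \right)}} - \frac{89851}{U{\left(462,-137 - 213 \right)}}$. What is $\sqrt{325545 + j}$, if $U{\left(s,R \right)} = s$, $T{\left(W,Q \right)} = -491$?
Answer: $\frac{\sqrt{469329541434446}}{37807} \approx 573.02$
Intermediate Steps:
$j = \frac{105946763}{37807}$ ($j = - 6 \left(\frac{133831}{-491} - \frac{89851}{462}\right) = - 6 \left(133831 \left(- \frac{1}{491}\right) - \frac{89851}{462}\right) = - 6 \left(- \frac{133831}{491} - \frac{89851}{462}\right) = \left(-6\right) \left(- \frac{105946763}{226842}\right) = \frac{105946763}{37807} \approx 2802.3$)
$\sqrt{325545 + j} = \sqrt{325545 + \frac{105946763}{37807}} = \sqrt{\frac{12413826578}{37807}} = \frac{\sqrt{469329541434446}}{37807}$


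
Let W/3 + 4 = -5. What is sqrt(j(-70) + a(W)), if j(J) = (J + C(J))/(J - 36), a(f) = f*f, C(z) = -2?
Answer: 3*sqrt(227741)/53 ≈ 27.013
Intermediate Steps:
W = -27 (W = -12 + 3*(-5) = -12 - 15 = -27)
a(f) = f**2
j(J) = (-2 + J)/(-36 + J) (j(J) = (J - 2)/(J - 36) = (-2 + J)/(-36 + J))
sqrt(j(-70) + a(W)) = sqrt((-2 - 70)/(-36 - 70) + (-27)**2) = sqrt(-72/(-106) + 729) = sqrt(-1/106*(-72) + 729) = sqrt(36/53 + 729) = sqrt(38673/53) = 3*sqrt(227741)/53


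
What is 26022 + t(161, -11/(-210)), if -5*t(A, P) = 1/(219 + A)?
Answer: 49441799/1900 ≈ 26022.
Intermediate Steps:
t(A, P) = -1/(5*(219 + A))
26022 + t(161, -11/(-210)) = 26022 - 1/(1095 + 5*161) = 26022 - 1/(1095 + 805) = 26022 - 1/1900 = 49441799/1900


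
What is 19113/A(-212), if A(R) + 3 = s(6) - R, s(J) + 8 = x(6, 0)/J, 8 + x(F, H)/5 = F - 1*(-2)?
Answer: 6371/67 ≈ 95.090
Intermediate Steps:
x(F, H) = -30 + 5*F (x(F, H) = -40 + 5*(F - 1*(-2)) = -40 + 5*(F + 2) = -40 + 5*(2 + F) = -40 + (10 + 5*F) = -30 + 5*F)
s(J) = -8 (s(J) = -8 + (-30 + 5*6)/J = -8 + (-30 + 30)/J = -8 + 0/J = -8 + 0 = -8)
A(R) = -11 - R (A(R) = -3 + (-8 - R) = -11 - R)
19113/A(-212) = 19113/(-11 - 1*(-212)) = 19113/(-11 + 212) = 19113/201 = 19113*(1/201) = 6371/67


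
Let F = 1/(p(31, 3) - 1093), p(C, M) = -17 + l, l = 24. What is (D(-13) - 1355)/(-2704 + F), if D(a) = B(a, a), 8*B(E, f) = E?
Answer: 5893179/11746180 ≈ 0.50171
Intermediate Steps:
B(E, f) = E/8
D(a) = a/8
p(C, M) = 7 (p(C, M) = -17 + 24 = 7)
F = -1/1086 (F = 1/(7 - 1093) = 1/(-1086) = -1/1086 ≈ -0.00092081)
(D(-13) - 1355)/(-2704 + F) = ((⅛)*(-13) - 1355)/(-2704 - 1/1086) = (-13/8 - 1355)/(-2936545/1086) = -10853/8*(-1086/2936545) = 5893179/11746180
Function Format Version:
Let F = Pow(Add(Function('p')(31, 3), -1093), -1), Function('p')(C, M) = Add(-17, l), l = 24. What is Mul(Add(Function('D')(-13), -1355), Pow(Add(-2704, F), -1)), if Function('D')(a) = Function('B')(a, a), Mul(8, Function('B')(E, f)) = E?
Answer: Rational(5893179, 11746180) ≈ 0.50171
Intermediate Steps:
Function('B')(E, f) = Mul(Rational(1, 8), E)
Function('D')(a) = Mul(Rational(1, 8), a)
Function('p')(C, M) = 7 (Function('p')(C, M) = Add(-17, 24) = 7)
F = Rational(-1, 1086) (F = Pow(Add(7, -1093), -1) = Pow(-1086, -1) = Rational(-1, 1086) ≈ -0.00092081)
Mul(Add(Function('D')(-13), -1355), Pow(Add(-2704, F), -1)) = Mul(Add(Mul(Rational(1, 8), -13), -1355), Pow(Add(-2704, Rational(-1, 1086)), -1)) = Mul(Add(Rational(-13, 8), -1355), Pow(Rational(-2936545, 1086), -1)) = Mul(Rational(-10853, 8), Rational(-1086, 2936545)) = Rational(5893179, 11746180)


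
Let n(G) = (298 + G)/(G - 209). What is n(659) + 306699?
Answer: 46005169/150 ≈ 3.0670e+5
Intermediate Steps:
n(G) = (298 + G)/(-209 + G)
n(659) + 306699 = (298 + 659)/(-209 + 659) + 306699 = 957/450 + 306699 = (1/450)*957 + 306699 = 319/150 + 306699 = 46005169/150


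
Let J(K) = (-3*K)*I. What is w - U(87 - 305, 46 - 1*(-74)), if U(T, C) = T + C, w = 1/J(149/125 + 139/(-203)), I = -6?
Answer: 22731583/231696 ≈ 98.109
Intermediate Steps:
J(K) = 18*K (J(K) = -3*K*(-6) = 18*K)
w = 25375/231696 (w = 1/(18*(149/125 + 139/(-203))) = 1/(18*(149*(1/125) + 139*(-1/203))) = 1/(18*(149/125 - 139/203)) = 1/(18*(12872/25375)) = 1/(231696/25375) = 25375/231696 ≈ 0.10952)
U(T, C) = C + T
w - U(87 - 305, 46 - 1*(-74)) = 25375/231696 - ((46 - 1*(-74)) + (87 - 305)) = 25375/231696 - ((46 + 74) - 218) = 25375/231696 - (120 - 218) = 25375/231696 - 1*(-98) = 25375/231696 + 98 = 22731583/231696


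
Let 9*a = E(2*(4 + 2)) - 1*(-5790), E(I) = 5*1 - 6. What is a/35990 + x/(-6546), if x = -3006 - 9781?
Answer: 348310997/176692905 ≈ 1.9713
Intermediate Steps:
x = -12787
E(I) = -1 (E(I) = 5 - 6 = -1)
a = 5789/9 (a = (-1 - 1*(-5790))/9 = (-1 + 5790)/9 = (⅑)*5789 = 5789/9 ≈ 643.22)
a/35990 + x/(-6546) = (5789/9)/35990 - 12787/(-6546) = (5789/9)*(1/35990) - 12787*(-1/6546) = 5789/323910 + 12787/6546 = 348310997/176692905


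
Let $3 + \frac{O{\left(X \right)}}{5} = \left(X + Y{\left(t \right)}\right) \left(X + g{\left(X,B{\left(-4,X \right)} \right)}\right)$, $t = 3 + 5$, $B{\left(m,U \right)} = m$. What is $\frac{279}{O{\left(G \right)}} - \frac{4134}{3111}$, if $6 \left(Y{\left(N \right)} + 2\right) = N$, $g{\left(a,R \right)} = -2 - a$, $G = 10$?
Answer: $- \frac{1315819}{337025} \approx -3.9042$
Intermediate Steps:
$t = 8$
$Y{\left(N \right)} = -2 + \frac{N}{6}$
$O{\left(X \right)} = - \frac{25}{3} - 10 X$ ($O{\left(X \right)} = -15 + 5 \left(X + \left(-2 + \frac{1}{6} \cdot 8\right)\right) \left(X - \left(2 + X\right)\right) = -15 + 5 \left(X + \left(-2 + \frac{4}{3}\right)\right) \left(-2\right) = -15 + 5 \left(X - \frac{2}{3}\right) \left(-2\right) = -15 + 5 \left(- \frac{2}{3} + X\right) \left(-2\right) = -15 + 5 \left(\frac{4}{3} - 2 X\right) = -15 - \left(- \frac{20}{3} + 10 X\right) = - \frac{25}{3} - 10 X$)
$\frac{279}{O{\left(G \right)}} - \frac{4134}{3111} = \frac{279}{- \frac{25}{3} - 100} - \frac{4134}{3111} = \frac{279}{- \frac{25}{3} - 100} - \frac{1378}{1037} = \frac{279}{- \frac{325}{3}} - \frac{1378}{1037} = 279 \left(- \frac{3}{325}\right) - \frac{1378}{1037} = - \frac{837}{325} - \frac{1378}{1037} = - \frac{1315819}{337025}$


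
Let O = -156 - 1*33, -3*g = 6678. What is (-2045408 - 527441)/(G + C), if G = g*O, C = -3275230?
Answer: 2572849/2854516 ≈ 0.90133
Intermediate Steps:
g = -2226 (g = -⅓*6678 = -2226)
O = -189 (O = -156 - 33 = -189)
G = 420714 (G = -2226*(-189) = 420714)
(-2045408 - 527441)/(G + C) = (-2045408 - 527441)/(420714 - 3275230) = -2572849/(-2854516) = -2572849*(-1/2854516) = 2572849/2854516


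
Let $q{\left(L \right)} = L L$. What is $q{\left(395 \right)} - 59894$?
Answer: $96131$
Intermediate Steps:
$q{\left(L \right)} = L^{2}$
$q{\left(395 \right)} - 59894 = 395^{2} - 59894 = 156025 - 59894 = 96131$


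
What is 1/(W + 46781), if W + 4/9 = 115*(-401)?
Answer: 9/5990 ≈ 0.0015025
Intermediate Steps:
W = -415039/9 (W = -4/9 + 115*(-401) = -4/9 - 46115 = -415039/9 ≈ -46115.)
1/(W + 46781) = 1/(-415039/9 + 46781) = 1/(5990/9) = 9/5990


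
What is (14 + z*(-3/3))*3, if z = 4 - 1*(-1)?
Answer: 27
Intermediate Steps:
z = 5 (z = 4 + 1 = 5)
(14 + z*(-3/3))*3 = (14 + 5*(-3/3))*3 = (14 + 5*(-3*⅓))*3 = (14 + 5*(-1))*3 = (14 - 5)*3 = 9*3 = 27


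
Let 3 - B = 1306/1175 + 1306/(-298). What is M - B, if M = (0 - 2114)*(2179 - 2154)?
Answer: -9253811656/175075 ≈ -52856.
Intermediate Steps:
B = 1097906/175075 (B = 3 - (1306/1175 + 1306/(-298)) = 3 - (1306*(1/1175) + 1306*(-1/298)) = 3 - (1306/1175 - 653/149) = 3 - 1*(-572681/175075) = 3 + 572681/175075 = 1097906/175075 ≈ 6.2711)
M = -52850 (M = -2114*25 = -52850)
M - B = -52850 - 1*1097906/175075 = -52850 - 1097906/175075 = -9253811656/175075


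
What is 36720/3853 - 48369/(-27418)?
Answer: 1193154717/105641554 ≈ 11.294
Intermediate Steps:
36720/3853 - 48369/(-27418) = 36720*(1/3853) - 48369*(-1/27418) = 36720/3853 + 48369/27418 = 1193154717/105641554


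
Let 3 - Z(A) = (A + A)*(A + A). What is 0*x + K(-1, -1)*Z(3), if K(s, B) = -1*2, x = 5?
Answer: 66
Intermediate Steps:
K(s, B) = -2
Z(A) = 3 - 4*A**2 (Z(A) = 3 - (A + A)*(A + A) = 3 - 2*A*2*A = 3 - 4*A**2)
0*x + K(-1, -1)*Z(3) = 0*5 - 2*(3 - 4*3**2) = 0 - 2*(3 - 4*9) = 0 - 2*(3 - 36) = 0 - 2*(-33) = 0 + 66 = 66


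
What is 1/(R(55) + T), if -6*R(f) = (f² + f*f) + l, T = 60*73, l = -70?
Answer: 3/10150 ≈ 0.00029557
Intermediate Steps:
T = 4380
R(f) = 35/3 - f²/3 (R(f) = -((f² + f*f) - 70)/6 = -((f² + f²) - 70)/6 = -(2*f² - 70)/6 = -(-70 + 2*f²)/6 = 35/3 - f²/3)
1/(R(55) + T) = 1/((35/3 - ⅓*55²) + 4380) = 1/((35/3 - ⅓*3025) + 4380) = 1/((35/3 - 3025/3) + 4380) = 1/(-2990/3 + 4380) = 1/(10150/3) = 3/10150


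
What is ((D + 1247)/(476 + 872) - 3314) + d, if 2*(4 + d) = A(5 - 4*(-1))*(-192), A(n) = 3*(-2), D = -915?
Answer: -923971/337 ≈ -2741.8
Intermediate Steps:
A(n) = -6
d = 572 (d = -4 + (-6*(-192))/2 = -4 + (½)*1152 = -4 + 576 = 572)
((D + 1247)/(476 + 872) - 3314) + d = ((-915 + 1247)/(476 + 872) - 3314) + 572 = (332/1348 - 3314) + 572 = (332*(1/1348) - 3314) + 572 = (83/337 - 3314) + 572 = -1116735/337 + 572 = -923971/337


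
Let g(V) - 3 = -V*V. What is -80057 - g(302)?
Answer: 11144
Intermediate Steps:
g(V) = 3 - V**2 (g(V) = 3 - V*V = 3 - V**2)
-80057 - g(302) = -80057 - (3 - 1*302**2) = -80057 - (3 - 1*91204) = -80057 - (3 - 91204) = -80057 - 1*(-91201) = -80057 + 91201 = 11144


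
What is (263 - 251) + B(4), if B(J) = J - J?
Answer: 12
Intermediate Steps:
B(J) = 0
(263 - 251) + B(4) = (263 - 251) + 0 = 12 + 0 = 12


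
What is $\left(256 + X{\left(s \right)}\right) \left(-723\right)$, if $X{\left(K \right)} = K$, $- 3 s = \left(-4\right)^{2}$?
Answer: $-181232$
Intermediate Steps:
$s = - \frac{16}{3}$ ($s = - \frac{\left(-4\right)^{2}}{3} = \left(- \frac{1}{3}\right) 16 = - \frac{16}{3} \approx -5.3333$)
$\left(256 + X{\left(s \right)}\right) \left(-723\right) = \left(256 - \frac{16}{3}\right) \left(-723\right) = \frac{752}{3} \left(-723\right) = -181232$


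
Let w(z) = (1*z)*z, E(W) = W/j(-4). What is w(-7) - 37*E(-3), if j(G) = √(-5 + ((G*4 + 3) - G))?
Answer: 49 - 111*I*√14/14 ≈ 49.0 - 29.666*I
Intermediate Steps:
j(G) = √(-2 + 3*G) (j(G) = √(-5 + ((4*G + 3) - G)) = √(-5 + ((3 + 4*G) - G)) = √(-5 + (3 + 3*G)) = √(-2 + 3*G))
E(W) = -I*W*√14/14 (E(W) = W/(√(-2 + 3*(-4))) = W/(√(-2 - 12)) = W/(√(-14)) = W/((I*√14)) = W*(-I*√14/14) = -I*W*√14/14)
w(z) = z² (w(z) = z*z = z²)
w(-7) - 37*E(-3) = (-7)² - (-37)*I*(-3)*√14/14 = 49 - 111*I*√14/14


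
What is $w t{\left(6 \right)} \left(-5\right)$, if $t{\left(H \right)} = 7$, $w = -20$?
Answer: $700$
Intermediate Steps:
$w t{\left(6 \right)} \left(-5\right) = \left(-20\right) 7 \left(-5\right) = \left(-140\right) \left(-5\right) = 700$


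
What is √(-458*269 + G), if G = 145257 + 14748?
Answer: √36803 ≈ 191.84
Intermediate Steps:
G = 160005
√(-458*269 + G) = √(-458*269 + 160005) = √(-123202 + 160005) = √36803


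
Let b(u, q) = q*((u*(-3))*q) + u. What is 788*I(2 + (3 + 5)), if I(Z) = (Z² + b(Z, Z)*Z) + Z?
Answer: -23474520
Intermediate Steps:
b(u, q) = u - 3*u*q² (b(u, q) = q*((-3*u)*q) + u = q*(-3*q*u) + u = -3*u*q² + u = u - 3*u*q²)
I(Z) = Z + Z² + Z²*(1 - 3*Z²) (I(Z) = (Z² + (Z*(1 - 3*Z²))*Z) + Z = (Z² + Z²*(1 - 3*Z²)) + Z = Z + Z² + Z²*(1 - 3*Z²))
788*I(2 + (3 + 5)) = 788*((2 + (3 + 5))*(1 - 3*(2 + (3 + 5))³ + 2*(2 + (3 + 5)))) = 788*((2 + 8)*(1 - 3*(2 + 8)³ + 2*(2 + 8))) = 788*(10*(1 - 3*10³ + 2*10)) = 788*(10*(1 - 3*1000 + 20)) = 788*(10*(1 - 3000 + 20)) = 788*(10*(-2979)) = 788*(-29790) = -23474520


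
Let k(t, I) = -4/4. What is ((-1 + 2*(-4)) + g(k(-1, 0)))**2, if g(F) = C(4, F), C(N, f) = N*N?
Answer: 49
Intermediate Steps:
C(N, f) = N**2
k(t, I) = -1 (k(t, I) = -4*1/4 = -1)
g(F) = 16 (g(F) = 4**2 = 16)
((-1 + 2*(-4)) + g(k(-1, 0)))**2 = ((-1 + 2*(-4)) + 16)**2 = ((-1 - 8) + 16)**2 = (-9 + 16)**2 = 7**2 = 49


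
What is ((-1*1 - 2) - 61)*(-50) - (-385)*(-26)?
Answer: -6810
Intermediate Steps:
((-1*1 - 2) - 61)*(-50) - (-385)*(-26) = ((-1 - 2) - 61)*(-50) - 1*10010 = (-3 - 61)*(-50) - 10010 = -64*(-50) - 10010 = 3200 - 10010 = -6810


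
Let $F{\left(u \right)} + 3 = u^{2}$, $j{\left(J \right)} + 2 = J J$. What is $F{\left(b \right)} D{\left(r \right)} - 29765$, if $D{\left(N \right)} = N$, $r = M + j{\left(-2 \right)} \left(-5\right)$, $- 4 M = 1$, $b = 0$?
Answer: $- \frac{118937}{4} \approx -29734.0$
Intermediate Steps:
$j{\left(J \right)} = -2 + J^{2}$ ($j{\left(J \right)} = -2 + J J = -2 + J^{2}$)
$M = - \frac{1}{4}$ ($M = \left(- \frac{1}{4}\right) 1 = - \frac{1}{4} \approx -0.25$)
$r = - \frac{41}{4}$ ($r = - \frac{1}{4} + \left(-2 + \left(-2\right)^{2}\right) \left(-5\right) = - \frac{1}{4} + \left(-2 + 4\right) \left(-5\right) = - \frac{1}{4} + 2 \left(-5\right) = - \frac{1}{4} - 10 = - \frac{41}{4} \approx -10.25$)
$F{\left(u \right)} = -3 + u^{2}$
$F{\left(b \right)} D{\left(r \right)} - 29765 = \left(-3 + 0^{2}\right) \left(- \frac{41}{4}\right) - 29765 = \left(-3 + 0\right) \left(- \frac{41}{4}\right) - 29765 = \left(-3\right) \left(- \frac{41}{4}\right) - 29765 = \frac{123}{4} - 29765 = - \frac{118937}{4}$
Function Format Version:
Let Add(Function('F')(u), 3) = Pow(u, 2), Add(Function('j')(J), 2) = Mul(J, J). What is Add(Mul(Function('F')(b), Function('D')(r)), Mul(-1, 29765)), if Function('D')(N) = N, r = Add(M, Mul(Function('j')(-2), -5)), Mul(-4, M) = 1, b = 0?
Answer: Rational(-118937, 4) ≈ -29734.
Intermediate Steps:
Function('j')(J) = Add(-2, Pow(J, 2)) (Function('j')(J) = Add(-2, Mul(J, J)) = Add(-2, Pow(J, 2)))
M = Rational(-1, 4) (M = Mul(Rational(-1, 4), 1) = Rational(-1, 4) ≈ -0.25000)
r = Rational(-41, 4) (r = Add(Rational(-1, 4), Mul(Add(-2, Pow(-2, 2)), -5)) = Add(Rational(-1, 4), Mul(Add(-2, 4), -5)) = Add(Rational(-1, 4), Mul(2, -5)) = Add(Rational(-1, 4), -10) = Rational(-41, 4) ≈ -10.250)
Function('F')(u) = Add(-3, Pow(u, 2))
Add(Mul(Function('F')(b), Function('D')(r)), Mul(-1, 29765)) = Add(Mul(Add(-3, Pow(0, 2)), Rational(-41, 4)), Mul(-1, 29765)) = Add(Mul(Add(-3, 0), Rational(-41, 4)), -29765) = Add(Mul(-3, Rational(-41, 4)), -29765) = Add(Rational(123, 4), -29765) = Rational(-118937, 4)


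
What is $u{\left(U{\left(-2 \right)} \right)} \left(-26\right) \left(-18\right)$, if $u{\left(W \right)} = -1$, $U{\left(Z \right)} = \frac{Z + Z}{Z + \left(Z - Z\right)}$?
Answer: $-468$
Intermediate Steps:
$U{\left(Z \right)} = 2$ ($U{\left(Z \right)} = \frac{2 Z}{Z + 0} = \frac{2 Z}{Z} = 2$)
$u{\left(U{\left(-2 \right)} \right)} \left(-26\right) \left(-18\right) = \left(-1\right) \left(-26\right) \left(-18\right) = 26 \left(-18\right) = -468$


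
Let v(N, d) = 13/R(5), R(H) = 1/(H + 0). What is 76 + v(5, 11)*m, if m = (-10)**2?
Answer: 6576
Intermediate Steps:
m = 100
R(H) = 1/H
v(N, d) = 65 (v(N, d) = 13/(1/5) = 13*5 = 65)
76 + v(5, 11)*m = 76 + 65*100 = 76 + 6500 = 6576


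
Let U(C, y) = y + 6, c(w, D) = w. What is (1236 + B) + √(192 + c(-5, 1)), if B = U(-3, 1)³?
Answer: 1579 + √187 ≈ 1592.7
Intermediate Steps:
U(C, y) = 6 + y
B = 343 (B = (6 + 1)³ = 7³ = 343)
(1236 + B) + √(192 + c(-5, 1)) = (1236 + 343) + √(192 - 5) = 1579 + √187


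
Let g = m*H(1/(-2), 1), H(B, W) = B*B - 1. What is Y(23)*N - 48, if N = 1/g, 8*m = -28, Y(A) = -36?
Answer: -432/7 ≈ -61.714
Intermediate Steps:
H(B, W) = -1 + B² (H(B, W) = B² - 1 = -1 + B²)
m = -7/2 (m = (⅛)*(-28) = -7/2 ≈ -3.5000)
g = 21/8 (g = -7*(-1 + (1/(-2))²)/2 = -7*(-1 + (-½)²)/2 = -7*(-1 + ¼)/2 = -7/2*(-¾) = 21/8 ≈ 2.6250)
N = 8/21 (N = 1/(21/8) = 8/21 ≈ 0.38095)
Y(23)*N - 48 = -36*8/21 - 48 = -96/7 - 48 = -432/7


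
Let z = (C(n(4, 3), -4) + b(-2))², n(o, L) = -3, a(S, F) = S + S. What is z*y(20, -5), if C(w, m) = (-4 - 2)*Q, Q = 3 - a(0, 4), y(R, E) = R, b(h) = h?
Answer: 8000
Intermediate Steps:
a(S, F) = 2*S
Q = 3 (Q = 3 - 2*0 = 3 - 1*0 = 3 + 0 = 3)
C(w, m) = -18 (C(w, m) = (-4 - 2)*3 = -6*3 = -18)
z = 400 (z = (-18 - 2)² = (-20)² = 400)
z*y(20, -5) = 400*20 = 8000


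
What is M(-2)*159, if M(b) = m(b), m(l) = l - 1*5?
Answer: -1113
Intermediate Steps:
m(l) = -5 + l (m(l) = l - 5 = -5 + l)
M(b) = -5 + b
M(-2)*159 = (-5 - 2)*159 = -7*159 = -1113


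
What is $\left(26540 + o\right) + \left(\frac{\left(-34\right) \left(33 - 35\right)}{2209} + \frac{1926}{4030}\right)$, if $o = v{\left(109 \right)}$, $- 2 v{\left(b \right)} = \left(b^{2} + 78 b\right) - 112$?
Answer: $\frac{146041816789}{8902270} \approx 16405.0$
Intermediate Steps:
$v{\left(b \right)} = 56 - 39 b - \frac{b^{2}}{2}$ ($v{\left(b \right)} = - \frac{\left(b^{2} + 78 b\right) - 112}{2} = - \frac{-112 + b^{2} + 78 b}{2} = 56 - 39 b - \frac{b^{2}}{2}$)
$o = - \frac{20271}{2}$ ($o = 56 - 4251 - \frac{109^{2}}{2} = 56 - 4251 - \frac{11881}{2} = - \frac{20271}{2} \approx -10136.0$)
$\left(26540 + o\right) + \left(\frac{\left(-34\right) \left(33 - 35\right)}{2209} + \frac{1926}{4030}\right) = \left(26540 - \frac{20271}{2}\right) + \left(\frac{\left(-34\right) \left(33 - 35\right)}{2209} + \frac{1926}{4030}\right) = \frac{32809}{2} + \left(\left(-34\right) \left(-2\right) \frac{1}{2209} + 1926 \cdot \frac{1}{4030}\right) = \frac{32809}{2} + \left(68 \cdot \frac{1}{2209} + \frac{963}{2015}\right) = \frac{32809}{2} + \left(\frac{68}{2209} + \frac{963}{2015}\right) = \frac{32809}{2} + \frac{2264287}{4451135} = \frac{146041816789}{8902270}$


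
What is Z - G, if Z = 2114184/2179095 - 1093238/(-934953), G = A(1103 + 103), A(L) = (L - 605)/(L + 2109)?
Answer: 97966013517337/50028295673915 ≈ 1.9582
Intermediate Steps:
A(L) = (-605 + L)/(2109 + L)
G = 601/3315 (G = (-605 + (1103 + 103))/(2109 + (1103 + 103)) = (-605 + 1206)/(2109 + 1206) = 601/3315 ≈ 0.18130)
Z = 1452977377654/679117135845 (Z = 2114184*(1/2179095) - 1093238*(-1/934953) = 704728/726365 + 1093238/934953 = 1452977377654/679117135845 ≈ 2.1395)
Z - G = 1452977377654/679117135845 - 1*601/3315 = 1452977377654/679117135845 - 601/3315 = 97966013517337/50028295673915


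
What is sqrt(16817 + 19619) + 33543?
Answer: 33543 + 2*sqrt(9109) ≈ 33734.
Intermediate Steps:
sqrt(16817 + 19619) + 33543 = sqrt(36436) + 33543 = 2*sqrt(9109) + 33543 = 33543 + 2*sqrt(9109)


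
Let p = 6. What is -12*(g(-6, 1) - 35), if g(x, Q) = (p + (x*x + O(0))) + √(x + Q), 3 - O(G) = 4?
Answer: -72 - 12*I*√5 ≈ -72.0 - 26.833*I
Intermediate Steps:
O(G) = -1 (O(G) = 3 - 1*4 = 3 - 4 = -1)
g(x, Q) = 5 + x² + √(Q + x) (g(x, Q) = (6 + (x*x - 1)) + √(x + Q) = (6 + (x² - 1)) + √(Q + x) = (6 + (-1 + x²)) + √(Q + x) = (5 + x²) + √(Q + x) = 5 + x² + √(Q + x))
-12*(g(-6, 1) - 35) = -12*((5 + (-6)² + √(1 - 6)) - 35) = -12*((5 + 36 + √(-5)) - 35) = -12*((5 + 36 + I*√5) - 35) = -12*((41 + I*√5) - 35) = -12*(6 + I*√5) = -72 - 12*I*√5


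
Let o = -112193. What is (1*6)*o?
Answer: -673158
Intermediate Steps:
(1*6)*o = (1*6)*(-112193) = 6*(-112193) = -673158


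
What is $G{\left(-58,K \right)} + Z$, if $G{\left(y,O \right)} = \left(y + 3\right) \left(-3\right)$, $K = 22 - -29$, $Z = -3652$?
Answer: $-3487$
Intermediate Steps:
$K = 51$ ($K = 22 + 29 = 51$)
$G{\left(y,O \right)} = -9 - 3 y$ ($G{\left(y,O \right)} = \left(3 + y\right) \left(-3\right) = -9 - 3 y$)
$G{\left(-58,K \right)} + Z = \left(-9 - -174\right) - 3652 = \left(-9 + 174\right) - 3652 = 165 - 3652 = -3487$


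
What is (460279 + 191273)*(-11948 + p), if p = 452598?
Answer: 287106388800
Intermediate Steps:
(460279 + 191273)*(-11948 + p) = (460279 + 191273)*(-11948 + 452598) = 651552*440650 = 287106388800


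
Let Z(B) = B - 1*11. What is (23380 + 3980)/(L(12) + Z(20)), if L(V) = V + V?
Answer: 9120/11 ≈ 829.09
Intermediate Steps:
Z(B) = -11 + B (Z(B) = B - 11 = -11 + B)
L(V) = 2*V
(23380 + 3980)/(L(12) + Z(20)) = (23380 + 3980)/(2*12 + (-11 + 20)) = 27360/(24 + 9) = 27360/33 = 27360*(1/33) = 9120/11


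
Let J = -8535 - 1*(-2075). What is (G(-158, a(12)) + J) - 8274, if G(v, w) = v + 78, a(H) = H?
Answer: -14814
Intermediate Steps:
J = -6460 (J = -8535 + 2075 = -6460)
G(v, w) = 78 + v
(G(-158, a(12)) + J) - 8274 = ((78 - 158) - 6460) - 8274 = (-80 - 6460) - 8274 = -6540 - 8274 = -14814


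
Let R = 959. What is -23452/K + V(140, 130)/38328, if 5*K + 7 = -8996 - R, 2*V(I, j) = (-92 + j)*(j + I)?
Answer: 378787195/31818628 ≈ 11.905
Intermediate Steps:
V(I, j) = (-92 + j)*(I + j)/2 (V(I, j) = ((-92 + j)*(j + I))/2 = ((-92 + j)*(I + j))/2 = (-92 + j)*(I + j)/2)
K = -9962/5 (K = -7/5 + (-8996 - 1*959)/5 = -7/5 + (-8996 - 959)/5 = -7/5 + (⅕)*(-9955) = -7/5 - 1991 = -9962/5 ≈ -1992.4)
-23452/K + V(140, 130)/38328 = -23452/(-9962/5) + ((½)*130² - 46*140 - 46*130 + (½)*140*130)/38328 = -23452*(-5/9962) + ((½)*16900 - 6440 - 5980 + 9100)*(1/38328) = 58630/4981 + (8450 - 6440 - 5980 + 9100)*(1/38328) = 58630/4981 + 5130*(1/38328) = 58630/4981 + 855/6388 = 378787195/31818628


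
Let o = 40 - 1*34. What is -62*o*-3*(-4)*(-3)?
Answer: 13392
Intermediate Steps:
o = 6 (o = 40 - 34 = 6)
-62*o*-3*(-4)*(-3) = -62*6*-3*(-4)*(-3) = -372*12*(-3) = -372*(-36) = -1*(-13392) = 13392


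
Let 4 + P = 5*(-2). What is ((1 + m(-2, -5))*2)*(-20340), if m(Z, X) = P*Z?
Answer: -1179720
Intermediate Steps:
P = -14 (P = -4 + 5*(-2) = -4 - 10 = -14)
m(Z, X) = -14*Z
((1 + m(-2, -5))*2)*(-20340) = ((1 - 14*(-2))*2)*(-20340) = ((1 + 28)*2)*(-20340) = (29*2)*(-20340) = 58*(-20340) = -1179720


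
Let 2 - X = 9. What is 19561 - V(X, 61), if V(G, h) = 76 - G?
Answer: 19478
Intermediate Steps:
X = -7 (X = 2 - 1*9 = 2 - 9 = -7)
19561 - V(X, 61) = 19561 - (76 - 1*(-7)) = 19561 - (76 + 7) = 19561 - 1*83 = 19561 - 83 = 19478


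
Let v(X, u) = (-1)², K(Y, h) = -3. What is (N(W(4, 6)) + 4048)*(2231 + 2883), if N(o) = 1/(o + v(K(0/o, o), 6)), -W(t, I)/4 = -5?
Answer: 434736026/21 ≈ 2.0702e+7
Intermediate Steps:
W(t, I) = 20 (W(t, I) = -4*(-5) = 20)
v(X, u) = 1
N(o) = 1/(1 + o) (N(o) = 1/(o + 1) = 1/(1 + o))
(N(W(4, 6)) + 4048)*(2231 + 2883) = (1/(1 + 20) + 4048)*(2231 + 2883) = (1/21 + 4048)*5114 = (85009/21)*5114 = 434736026/21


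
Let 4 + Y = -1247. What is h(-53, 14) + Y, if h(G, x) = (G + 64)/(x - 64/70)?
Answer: -572573/458 ≈ -1250.2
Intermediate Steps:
Y = -1251 (Y = -4 - 1247 = -1251)
h(G, x) = (64 + G)/(-32/35 + x) (h(G, x) = (64 + G)/(x - 64*1/70) = (64 + G)/(x - 32/35) = (64 + G)/(-32/35 + x))
h(-53, 14) + Y = 35*(64 - 53)/(-32 + 35*14) - 1251 = 35*11/(-32 + 490) - 1251 = 35*11/458 - 1251 = 35*(1/458)*11 - 1251 = 385/458 - 1251 = -572573/458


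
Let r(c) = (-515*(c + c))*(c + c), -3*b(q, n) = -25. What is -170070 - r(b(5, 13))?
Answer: -243130/9 ≈ -27014.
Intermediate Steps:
b(q, n) = 25/3 (b(q, n) = -⅓*(-25) = 25/3)
r(c) = -2060*c² (r(c) = (-1030*c)*(2*c) = -2060*c²)
-170070 - r(b(5, 13)) = -170070 - (-2060)*(25/3)² = -170070 - (-2060)*625/9 = -170070 - 1*(-1287500/9) = -170070 + 1287500/9 = -243130/9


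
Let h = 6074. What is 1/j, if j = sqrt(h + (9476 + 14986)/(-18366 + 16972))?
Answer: sqrt(2942278859)/4221347 ≈ 0.012850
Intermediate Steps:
j = sqrt(2942278859)/697 (j = sqrt(6074 + (9476 + 14986)/(-18366 + 16972)) = sqrt(6074 + 24462/(-1394)) = sqrt(6074 + 24462*(-1/1394)) = sqrt(6074 - 12231/697) = sqrt(4221347/697) = sqrt(2942278859)/697 ≈ 77.823)
1/j = 1/(sqrt(2942278859)/697) = sqrt(2942278859)/4221347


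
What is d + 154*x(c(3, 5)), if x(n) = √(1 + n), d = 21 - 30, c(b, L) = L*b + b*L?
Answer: -9 + 154*√31 ≈ 848.44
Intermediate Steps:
c(b, L) = 2*L*b (c(b, L) = L*b + L*b = 2*L*b)
d = -9
d + 154*x(c(3, 5)) = -9 + 154*√(1 + 2*5*3) = -9 + 154*√(1 + 30) = -9 + 154*√31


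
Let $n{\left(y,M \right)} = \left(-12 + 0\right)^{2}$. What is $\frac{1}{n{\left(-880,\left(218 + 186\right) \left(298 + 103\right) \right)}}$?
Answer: $\frac{1}{144} \approx 0.0069444$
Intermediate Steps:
$n{\left(y,M \right)} = 144$ ($n{\left(y,M \right)} = \left(-12\right)^{2} = 144$)
$\frac{1}{n{\left(-880,\left(218 + 186\right) \left(298 + 103\right) \right)}} = \frac{1}{144}$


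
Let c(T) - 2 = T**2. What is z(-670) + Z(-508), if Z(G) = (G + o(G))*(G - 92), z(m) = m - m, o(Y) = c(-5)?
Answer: 288600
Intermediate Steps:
c(T) = 2 + T**2
o(Y) = 27 (o(Y) = 2 + (-5)**2 = 2 + 25 = 27)
z(m) = 0
Z(G) = (-92 + G)*(27 + G) (Z(G) = (G + 27)*(G - 92) = (27 + G)*(-92 + G) = (-92 + G)*(27 + G))
z(-670) + Z(-508) = 0 + (-2484 + (-508)**2 - 65*(-508)) = 0 + (-2484 + 258064 + 33020) = 0 + 288600 = 288600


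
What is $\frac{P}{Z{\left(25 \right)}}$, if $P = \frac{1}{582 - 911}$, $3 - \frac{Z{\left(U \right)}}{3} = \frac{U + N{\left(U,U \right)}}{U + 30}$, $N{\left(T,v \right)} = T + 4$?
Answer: $- \frac{55}{109557} \approx -0.00050202$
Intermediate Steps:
$N{\left(T,v \right)} = 4 + T$
$Z{\left(U \right)} = 9 - \frac{3 \left(4 + 2 U\right)}{30 + U}$ ($Z{\left(U \right)} = 9 - 3 \frac{U + \left(4 + U\right)}{U + 30} = 9 - 3 \frac{4 + 2 U}{30 + U} = 9 - \frac{3 \left(4 + 2 U\right)}{30 + U}$)
$P = - \frac{1}{329}$ ($P = \frac{1}{-329} = - \frac{1}{329} \approx -0.0030395$)
$\frac{P}{Z{\left(25 \right)}} = - \frac{1}{329 \frac{3 \left(86 + 25\right)}{30 + 25}} = - \frac{1}{329 \cdot 3 \cdot \frac{1}{55} \cdot 111} = - \frac{1}{329 \cdot \frac{333}{55}} = \left(- \frac{1}{329}\right) \frac{55}{333} = - \frac{55}{109557}$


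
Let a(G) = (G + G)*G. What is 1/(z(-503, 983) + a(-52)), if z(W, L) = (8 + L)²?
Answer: 1/987489 ≈ 1.0127e-6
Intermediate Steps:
a(G) = 2*G² (a(G) = (2*G)*G = 2*G²)
1/(z(-503, 983) + a(-52)) = 1/((8 + 983)² + 2*(-52)²) = 1/(991² + 2*2704) = 1/(982081 + 5408) = 1/987489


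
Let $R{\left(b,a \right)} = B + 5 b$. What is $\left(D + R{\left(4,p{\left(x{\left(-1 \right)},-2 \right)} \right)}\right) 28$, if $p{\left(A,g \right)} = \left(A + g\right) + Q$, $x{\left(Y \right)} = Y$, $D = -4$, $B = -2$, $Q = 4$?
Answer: $392$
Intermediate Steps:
$p{\left(A,g \right)} = 4 + A + g$ ($p{\left(A,g \right)} = \left(A + g\right) + 4 = 4 + A + g$)
$R{\left(b,a \right)} = -2 + 5 b$
$\left(D + R{\left(4,p{\left(x{\left(-1 \right)},-2 \right)} \right)}\right) 28 = \left(-4 + \left(-2 + 5 \cdot 4\right)\right) 28 = \left(-4 + \left(-2 + 20\right)\right) 28 = \left(-4 + 18\right) 28 = 14 \cdot 28 = 392$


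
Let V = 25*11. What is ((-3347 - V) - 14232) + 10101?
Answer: -7753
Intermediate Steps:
V = 275
((-3347 - V) - 14232) + 10101 = ((-3347 - 1*275) - 14232) + 10101 = ((-3347 - 275) - 14232) + 10101 = (-3622 - 14232) + 10101 = -17854 + 10101 = -7753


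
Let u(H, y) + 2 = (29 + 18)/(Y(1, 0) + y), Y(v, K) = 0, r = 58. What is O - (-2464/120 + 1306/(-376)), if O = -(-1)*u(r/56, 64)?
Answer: 1026079/45120 ≈ 22.741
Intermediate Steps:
u(H, y) = -2 + 47/y (u(H, y) = -2 + (29 + 18)/(0 + y) = -2 + 47/y)
O = -81/64 (O = -(-1)*(-2 + 47/64) = -(-1)*(-81)/64 = -1*81/64 = -81/64 ≈ -1.2656)
O - (-2464/120 + 1306/(-376)) = -81/64 - (-2464/120 + 1306/(-376)) = -81/64 - (-2464*1/120 + 1306*(-1/376)) = -81/64 - (-308/15 - 653/188) = -81/64 - 1*(-67699/2820) = -81/64 + 67699/2820 = 1026079/45120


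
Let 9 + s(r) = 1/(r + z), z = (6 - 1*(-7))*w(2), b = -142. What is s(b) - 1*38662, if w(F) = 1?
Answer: -4988560/129 ≈ -38671.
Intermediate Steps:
z = 13 (z = (6 - 1*(-7))*1 = (6 + 7)*1 = 13*1 = 13)
s(r) = -9 + 1/(13 + r) (s(r) = -9 + 1/(r + 13) = -9 + 1/(13 + r))
s(b) - 1*38662 = (-116 - 9*(-142))/(13 - 142) - 1*38662 = (-116 + 1278)/(-129) - 38662 = -1/129*1162 - 38662 = -1162/129 - 38662 = -4988560/129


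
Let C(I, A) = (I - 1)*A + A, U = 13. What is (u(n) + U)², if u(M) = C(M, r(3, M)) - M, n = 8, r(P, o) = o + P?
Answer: 8649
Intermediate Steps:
r(P, o) = P + o
C(I, A) = A + A*(-1 + I) (C(I, A) = (-1 + I)*A + A = A*(-1 + I) + A = A + A*(-1 + I))
u(M) = -M + M*(3 + M) (u(M) = (3 + M)*M - M = M*(3 + M) - M = -M + M*(3 + M))
(u(n) + U)² = (8*(2 + 8) + 13)² = (8*10 + 13)² = (80 + 13)² = 93² = 8649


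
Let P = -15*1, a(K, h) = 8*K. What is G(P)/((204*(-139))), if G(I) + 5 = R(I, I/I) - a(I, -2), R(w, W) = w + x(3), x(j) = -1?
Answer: -33/9452 ≈ -0.0034913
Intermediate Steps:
R(w, W) = -1 + w (R(w, W) = w - 1 = -1 + w)
P = -15
G(I) = -6 - 7*I (G(I) = -5 + ((-1 + I) - 8*I) = -5 + (-1 - 7*I) = -6 - 7*I)
G(P)/((204*(-139))) = (-6 - 7*(-15))/((204*(-139))) = (-6 + 105)/(-28356) = 99*(-1/28356) = -33/9452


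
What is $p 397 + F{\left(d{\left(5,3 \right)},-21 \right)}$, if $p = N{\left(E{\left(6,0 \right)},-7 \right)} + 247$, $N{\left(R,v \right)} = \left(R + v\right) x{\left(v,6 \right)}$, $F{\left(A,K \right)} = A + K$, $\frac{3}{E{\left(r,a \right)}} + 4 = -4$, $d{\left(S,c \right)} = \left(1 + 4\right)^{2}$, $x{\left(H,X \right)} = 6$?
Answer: $\frac{321983}{4} \approx 80496.0$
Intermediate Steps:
$d{\left(S,c \right)} = 25$ ($d{\left(S,c \right)} = 5^{2} = 25$)
$E{\left(r,a \right)} = - \frac{3}{8}$ ($E{\left(r,a \right)} = \frac{3}{-4 - 4} = \frac{3}{-8} = 3 \left(- \frac{1}{8}\right) = - \frac{3}{8}$)
$N{\left(R,v \right)} = 6 R + 6 v$ ($N{\left(R,v \right)} = \left(R + v\right) 6 = 6 R + 6 v$)
$p = \frac{811}{4}$ ($p = \left(6 \left(- \frac{3}{8}\right) + 6 \left(-7\right)\right) + 247 = \left(- \frac{9}{4} - 42\right) + 247 = - \frac{177}{4} + 247 = \frac{811}{4} \approx 202.75$)
$p 397 + F{\left(d{\left(5,3 \right)},-21 \right)} = \frac{811}{4} \cdot 397 + \left(25 - 21\right) = \frac{321967}{4} + 4 = \frac{321983}{4}$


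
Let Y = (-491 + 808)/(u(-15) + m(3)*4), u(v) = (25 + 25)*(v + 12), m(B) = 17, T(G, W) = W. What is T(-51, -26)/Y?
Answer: 2132/317 ≈ 6.7256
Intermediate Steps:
u(v) = 600 + 50*v (u(v) = 50*(12 + v) = 600 + 50*v)
Y = -317/82 (Y = (-491 + 808)/((600 + 50*(-15)) + 17*4) = 317/((600 - 750) + 68) = 317/(-150 + 68) = 317/(-82) = 317*(-1/82) = -317/82 ≈ -3.8659)
T(-51, -26)/Y = -26/(-317/82) = -26*(-82/317) = 2132/317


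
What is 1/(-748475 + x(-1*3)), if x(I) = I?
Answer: -1/748478 ≈ -1.3360e-6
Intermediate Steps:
1/(-748475 + x(-1*3)) = 1/(-748475 - 1*3) = 1/(-748475 - 3) = 1/(-748478) = -1/748478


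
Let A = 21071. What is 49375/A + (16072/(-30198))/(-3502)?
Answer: 186496877879/79583207397 ≈ 2.3434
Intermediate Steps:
49375/A + (16072/(-30198))/(-3502) = 49375/21071 + (16072/(-30198))/(-3502) = 49375*(1/21071) + (16072*(-1/30198))*(-1/3502) = 49375/21071 - 1148/2157*(-1/3502) = 49375/21071 + 574/3776907 = 186496877879/79583207397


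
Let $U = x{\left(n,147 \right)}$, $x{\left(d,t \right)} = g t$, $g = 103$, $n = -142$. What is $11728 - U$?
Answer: $-3413$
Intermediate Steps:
$x{\left(d,t \right)} = 103 t$
$U = 15141$ ($U = 103 \cdot 147 = 15141$)
$11728 - U = 11728 - 15141 = -3413$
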